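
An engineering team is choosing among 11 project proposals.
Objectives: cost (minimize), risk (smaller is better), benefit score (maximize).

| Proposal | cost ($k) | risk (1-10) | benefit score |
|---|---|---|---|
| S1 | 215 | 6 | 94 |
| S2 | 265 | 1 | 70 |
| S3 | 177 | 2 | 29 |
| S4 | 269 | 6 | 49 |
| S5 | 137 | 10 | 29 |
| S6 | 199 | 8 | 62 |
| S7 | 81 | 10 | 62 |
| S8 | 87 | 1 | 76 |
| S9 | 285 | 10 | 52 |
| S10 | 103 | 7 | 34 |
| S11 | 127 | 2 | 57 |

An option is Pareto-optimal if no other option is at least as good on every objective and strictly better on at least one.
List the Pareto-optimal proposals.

S1, S7, S8

S1: not dominated (best benefit score).
S2: dominated by S8 (cost 87≤265, risk 1≤1, benefit score 76≥70).
S3: dominated by S8 (cost 87≤177, risk 1≤2, benefit score 76≥29).
S4: dominated by S1 (cost 215≤269, risk 6≤6, benefit score 94≥49).
S5: dominated by S7 (cost 81≤137, risk 10≤10, benefit score 62≥29).
S6: dominated by S8 (cost 87≤199, risk 1≤8, benefit score 76≥62).
S7: not dominated (best cost).
S8: not dominated.
S9: dominated by S1 (cost 215≤285, risk 6≤10, benefit score 94≥52).
S10: dominated by S8 (cost 87≤103, risk 1≤7, benefit score 76≥34).
S11: dominated by S8 (cost 87≤127, risk 1≤2, benefit score 76≥57).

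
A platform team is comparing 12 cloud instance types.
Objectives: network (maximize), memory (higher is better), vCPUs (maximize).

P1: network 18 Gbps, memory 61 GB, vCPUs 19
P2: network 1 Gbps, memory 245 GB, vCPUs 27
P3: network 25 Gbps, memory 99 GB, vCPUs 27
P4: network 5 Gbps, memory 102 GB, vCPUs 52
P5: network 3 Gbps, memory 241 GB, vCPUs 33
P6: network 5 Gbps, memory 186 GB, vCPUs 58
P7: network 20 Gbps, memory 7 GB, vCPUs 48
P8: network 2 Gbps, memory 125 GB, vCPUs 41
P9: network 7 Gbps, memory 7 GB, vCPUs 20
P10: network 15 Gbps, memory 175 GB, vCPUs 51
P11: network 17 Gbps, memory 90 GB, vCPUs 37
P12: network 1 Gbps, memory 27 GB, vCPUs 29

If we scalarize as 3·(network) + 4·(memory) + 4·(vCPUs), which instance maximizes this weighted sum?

P1: 3·18 + 4·61 + 4·19 = 374
P2: 3·1 + 4·245 + 4·27 = 1091
P3: 3·25 + 4·99 + 4·27 = 579
P4: 3·5 + 4·102 + 4·52 = 631
P5: 3·3 + 4·241 + 4·33 = 1105
P6: 3·5 + 4·186 + 4·58 = 991
P7: 3·20 + 4·7 + 4·48 = 280
P8: 3·2 + 4·125 + 4·41 = 670
P9: 3·7 + 4·7 + 4·20 = 129
P10: 3·15 + 4·175 + 4·51 = 949
P11: 3·17 + 4·90 + 4·37 = 559
P12: 3·1 + 4·27 + 4·29 = 227
Highest: P5 at 1105.

P5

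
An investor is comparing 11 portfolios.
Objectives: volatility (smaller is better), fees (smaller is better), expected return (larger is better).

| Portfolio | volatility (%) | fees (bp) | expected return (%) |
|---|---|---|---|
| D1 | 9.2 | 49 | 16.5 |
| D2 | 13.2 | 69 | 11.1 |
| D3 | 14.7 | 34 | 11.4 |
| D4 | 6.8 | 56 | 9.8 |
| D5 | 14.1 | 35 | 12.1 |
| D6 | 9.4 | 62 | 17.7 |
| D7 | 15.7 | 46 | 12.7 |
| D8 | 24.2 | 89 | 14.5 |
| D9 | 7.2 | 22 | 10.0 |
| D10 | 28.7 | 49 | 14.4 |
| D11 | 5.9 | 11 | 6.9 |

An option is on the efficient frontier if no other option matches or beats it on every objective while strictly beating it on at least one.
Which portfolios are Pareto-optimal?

D1: not dominated.
D2: dominated by D1 (volatility 9.2≤13.2, fees 49≤69, expected return 16.5≥11.1).
D3: not dominated.
D4: not dominated.
D5: not dominated.
D6: not dominated (best expected return).
D7: not dominated.
D8: dominated by D1 (volatility 9.2≤24.2, fees 49≤89, expected return 16.5≥14.5).
D9: not dominated.
D10: dominated by D1 (volatility 9.2≤28.7, fees 49≤49, expected return 16.5≥14.4).
D11: not dominated (best volatility).

D1, D3, D4, D5, D6, D7, D9, D11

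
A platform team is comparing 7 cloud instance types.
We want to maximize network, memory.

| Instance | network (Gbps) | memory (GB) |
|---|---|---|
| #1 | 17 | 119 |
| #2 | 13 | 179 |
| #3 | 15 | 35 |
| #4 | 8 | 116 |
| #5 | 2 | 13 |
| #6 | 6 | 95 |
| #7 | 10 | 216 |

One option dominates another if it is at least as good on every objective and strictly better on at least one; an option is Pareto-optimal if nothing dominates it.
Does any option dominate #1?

No

#2: worse on network (13 vs 17).
#3: worse on network (15 vs 17).
#4: worse on network (8 vs 17).
#5: worse on network (2 vs 17).
#6: worse on network (6 vs 17).
#7: worse on network (10 vs 17).
No option is at least as good as #1 on every objective and strictly better on one.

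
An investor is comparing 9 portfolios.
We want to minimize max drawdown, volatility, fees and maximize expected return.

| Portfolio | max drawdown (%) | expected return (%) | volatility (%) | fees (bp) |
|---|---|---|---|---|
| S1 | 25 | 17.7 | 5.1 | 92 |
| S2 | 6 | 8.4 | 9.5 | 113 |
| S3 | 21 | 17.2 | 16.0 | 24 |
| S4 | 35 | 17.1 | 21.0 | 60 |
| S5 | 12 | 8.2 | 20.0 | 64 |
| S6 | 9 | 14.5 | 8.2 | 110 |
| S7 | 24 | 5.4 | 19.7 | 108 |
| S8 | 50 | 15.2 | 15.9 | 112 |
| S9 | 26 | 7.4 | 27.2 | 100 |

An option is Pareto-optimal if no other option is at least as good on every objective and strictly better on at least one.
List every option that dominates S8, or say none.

S1

S1: max drawdown 25≤50, expected return 17.7≥15.2, volatility 5.1≤15.9, fees 92≤112 — dominates S8.
Others (S2, S3, S4, S5, S6, S7, S9) are each worse than S8 on at least one objective.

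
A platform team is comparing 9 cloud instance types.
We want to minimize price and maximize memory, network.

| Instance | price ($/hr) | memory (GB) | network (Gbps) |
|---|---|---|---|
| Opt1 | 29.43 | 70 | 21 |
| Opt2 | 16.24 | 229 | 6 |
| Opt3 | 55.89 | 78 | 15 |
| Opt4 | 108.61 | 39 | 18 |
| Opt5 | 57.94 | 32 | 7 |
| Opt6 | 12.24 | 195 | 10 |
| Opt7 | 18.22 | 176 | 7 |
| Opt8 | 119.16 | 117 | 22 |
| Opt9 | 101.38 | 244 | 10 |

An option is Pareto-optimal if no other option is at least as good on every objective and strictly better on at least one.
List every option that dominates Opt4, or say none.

Opt1

Opt1: price 29.43≤108.61, memory 70≥39, network 21≥18 — dominates Opt4.
Others (Opt2, Opt3, Opt5, Opt6, Opt7, Opt8, Opt9) are each worse than Opt4 on at least one objective.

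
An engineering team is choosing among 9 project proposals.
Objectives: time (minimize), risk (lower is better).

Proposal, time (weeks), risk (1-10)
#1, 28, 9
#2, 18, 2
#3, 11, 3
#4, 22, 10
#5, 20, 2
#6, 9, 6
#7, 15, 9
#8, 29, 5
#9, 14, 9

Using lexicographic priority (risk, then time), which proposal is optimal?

First minimize risk: best is 2, kept {#2, #5}.
Then minimize time: best is 18, kept {#2}.

#2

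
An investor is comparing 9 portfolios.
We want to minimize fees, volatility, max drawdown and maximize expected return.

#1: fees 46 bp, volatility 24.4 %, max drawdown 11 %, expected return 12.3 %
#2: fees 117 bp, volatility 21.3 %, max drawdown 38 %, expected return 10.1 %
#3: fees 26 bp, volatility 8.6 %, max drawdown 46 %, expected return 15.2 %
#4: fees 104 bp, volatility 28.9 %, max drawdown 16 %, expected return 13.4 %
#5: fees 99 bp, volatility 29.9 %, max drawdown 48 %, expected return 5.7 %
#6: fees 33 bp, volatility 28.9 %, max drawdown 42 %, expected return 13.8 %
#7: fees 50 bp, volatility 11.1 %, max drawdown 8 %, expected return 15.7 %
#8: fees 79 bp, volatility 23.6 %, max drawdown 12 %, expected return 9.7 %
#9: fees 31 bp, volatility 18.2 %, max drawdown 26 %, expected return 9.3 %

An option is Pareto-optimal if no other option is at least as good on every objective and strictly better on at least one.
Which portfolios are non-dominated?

#1, #3, #6, #7, #9

#1: not dominated.
#2: dominated by #7 (fees 50≤117, volatility 11.1≤21.3, max drawdown 8≤38, expected return 15.7≥10.1).
#3: not dominated (best fees).
#4: dominated by #7 (fees 50≤104, volatility 11.1≤28.9, max drawdown 8≤16, expected return 15.7≥13.4).
#5: dominated by #1 (fees 46≤99, volatility 24.4≤29.9, max drawdown 11≤48, expected return 12.3≥5.7).
#6: not dominated.
#7: not dominated (best max drawdown).
#8: dominated by #7 (fees 50≤79, volatility 11.1≤23.6, max drawdown 8≤12, expected return 15.7≥9.7).
#9: not dominated.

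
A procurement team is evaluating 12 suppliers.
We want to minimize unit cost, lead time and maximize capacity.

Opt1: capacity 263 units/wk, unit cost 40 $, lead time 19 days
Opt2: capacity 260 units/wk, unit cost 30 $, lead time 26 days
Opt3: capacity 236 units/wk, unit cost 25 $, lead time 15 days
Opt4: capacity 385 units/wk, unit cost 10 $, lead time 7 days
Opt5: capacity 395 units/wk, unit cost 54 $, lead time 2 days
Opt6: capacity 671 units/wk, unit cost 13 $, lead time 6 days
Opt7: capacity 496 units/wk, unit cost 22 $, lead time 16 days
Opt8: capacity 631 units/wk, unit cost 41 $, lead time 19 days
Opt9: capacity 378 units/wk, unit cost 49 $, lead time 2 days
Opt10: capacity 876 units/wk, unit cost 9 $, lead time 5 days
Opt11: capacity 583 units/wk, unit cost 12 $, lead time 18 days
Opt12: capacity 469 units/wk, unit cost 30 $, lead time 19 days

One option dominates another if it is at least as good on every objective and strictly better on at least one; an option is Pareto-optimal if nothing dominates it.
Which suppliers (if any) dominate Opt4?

Opt10

Opt10: capacity 876≥385, unit cost 9≤10, lead time 5≤7 — dominates Opt4.
Others (Opt1, Opt2, Opt3, Opt5, Opt6, Opt7, Opt8, Opt9, Opt11, Opt12) are each worse than Opt4 on at least one objective.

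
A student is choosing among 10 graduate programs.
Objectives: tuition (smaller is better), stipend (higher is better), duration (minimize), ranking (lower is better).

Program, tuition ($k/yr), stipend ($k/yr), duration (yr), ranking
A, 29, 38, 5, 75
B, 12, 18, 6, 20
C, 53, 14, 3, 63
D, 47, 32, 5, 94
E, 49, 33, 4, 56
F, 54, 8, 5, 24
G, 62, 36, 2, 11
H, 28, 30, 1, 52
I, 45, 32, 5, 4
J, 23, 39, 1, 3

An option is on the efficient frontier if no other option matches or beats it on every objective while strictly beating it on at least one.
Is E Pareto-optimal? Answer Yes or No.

J vs E: tuition 23≤49, stipend 39≥33, duration 1≤4, ranking 3≤56 — J is at least as good on every objective and strictly better on at least one, so J dominates E.

No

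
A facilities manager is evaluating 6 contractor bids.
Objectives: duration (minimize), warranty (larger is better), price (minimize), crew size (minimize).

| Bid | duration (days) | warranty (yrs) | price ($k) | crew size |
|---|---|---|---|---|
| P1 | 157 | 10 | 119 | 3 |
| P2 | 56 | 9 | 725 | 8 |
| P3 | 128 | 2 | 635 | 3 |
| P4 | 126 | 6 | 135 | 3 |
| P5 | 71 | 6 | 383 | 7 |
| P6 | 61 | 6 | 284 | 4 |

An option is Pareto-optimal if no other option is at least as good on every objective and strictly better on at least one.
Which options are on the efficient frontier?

P1, P2, P4, P6

P1: not dominated (best warranty).
P2: not dominated (best duration).
P3: dominated by P4 (duration 126≤128, warranty 6≥2, price 135≤635, crew size 3≤3).
P4: not dominated.
P5: dominated by P6 (duration 61≤71, warranty 6≥6, price 284≤383, crew size 4≤7).
P6: not dominated.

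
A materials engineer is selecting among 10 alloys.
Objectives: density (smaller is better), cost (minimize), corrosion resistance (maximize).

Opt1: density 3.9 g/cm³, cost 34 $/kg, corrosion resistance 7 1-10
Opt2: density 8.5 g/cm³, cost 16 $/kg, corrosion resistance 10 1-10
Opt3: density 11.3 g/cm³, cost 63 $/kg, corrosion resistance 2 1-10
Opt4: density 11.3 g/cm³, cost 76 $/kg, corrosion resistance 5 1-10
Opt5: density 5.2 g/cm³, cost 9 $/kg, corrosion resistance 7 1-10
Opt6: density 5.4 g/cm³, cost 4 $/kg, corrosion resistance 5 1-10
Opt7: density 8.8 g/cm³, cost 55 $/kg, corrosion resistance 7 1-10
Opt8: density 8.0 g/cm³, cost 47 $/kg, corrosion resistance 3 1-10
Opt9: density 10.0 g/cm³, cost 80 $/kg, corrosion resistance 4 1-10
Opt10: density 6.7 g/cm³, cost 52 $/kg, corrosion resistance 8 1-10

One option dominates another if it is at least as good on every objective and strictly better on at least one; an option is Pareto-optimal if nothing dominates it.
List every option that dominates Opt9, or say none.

Opt1: density 3.9≤10.0, cost 34≤80, corrosion resistance 7≥4 — dominates Opt9.
Opt2: density 8.5≤10.0, cost 16≤80, corrosion resistance 10≥4 — dominates Opt9.
Opt5: density 5.2≤10.0, cost 9≤80, corrosion resistance 7≥4 — dominates Opt9.
Opt6: density 5.4≤10.0, cost 4≤80, corrosion resistance 5≥4 — dominates Opt9.
Opt7: density 8.8≤10.0, cost 55≤80, corrosion resistance 7≥4 — dominates Opt9.
Opt10: density 6.7≤10.0, cost 52≤80, corrosion resistance 8≥4 — dominates Opt9.
Others (Opt3, Opt4, Opt8) are each worse than Opt9 on at least one objective.

Opt1, Opt2, Opt5, Opt6, Opt7, Opt10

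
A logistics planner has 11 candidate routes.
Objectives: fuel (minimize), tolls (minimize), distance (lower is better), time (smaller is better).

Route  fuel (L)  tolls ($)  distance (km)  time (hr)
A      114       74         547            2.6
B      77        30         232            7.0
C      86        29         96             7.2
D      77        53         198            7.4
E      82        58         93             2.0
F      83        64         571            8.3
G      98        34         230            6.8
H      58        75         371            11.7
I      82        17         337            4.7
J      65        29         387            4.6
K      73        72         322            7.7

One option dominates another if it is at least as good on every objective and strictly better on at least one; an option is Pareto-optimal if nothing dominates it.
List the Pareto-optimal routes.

B, C, D, E, G, H, I, J, K

A: dominated by E (fuel 82≤114, tolls 58≤74, distance 93≤547, time 2.0≤2.6).
B: not dominated.
C: not dominated.
D: not dominated.
E: not dominated (best distance).
F: dominated by B (fuel 77≤83, tolls 30≤64, distance 232≤571, time 7.0≤8.3).
G: not dominated.
H: not dominated (best fuel).
I: not dominated (best tolls).
J: not dominated.
K: not dominated.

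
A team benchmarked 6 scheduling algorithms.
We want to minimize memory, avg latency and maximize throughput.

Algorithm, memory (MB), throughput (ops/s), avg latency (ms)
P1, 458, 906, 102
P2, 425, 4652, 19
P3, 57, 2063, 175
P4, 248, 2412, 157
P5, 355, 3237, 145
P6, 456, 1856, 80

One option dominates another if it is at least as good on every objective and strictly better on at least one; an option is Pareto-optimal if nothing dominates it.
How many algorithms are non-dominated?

P1: dominated by P2 (memory 425≤458, throughput 4652≥906, avg latency 19≤102).
P2: not dominated (best throughput).
P3: not dominated (best memory).
P4: not dominated.
P5: not dominated.
P6: dominated by P2 (memory 425≤456, throughput 4652≥1856, avg latency 19≤80).
Pareto-optimal: P2, P3, P4, P5 → 4.

4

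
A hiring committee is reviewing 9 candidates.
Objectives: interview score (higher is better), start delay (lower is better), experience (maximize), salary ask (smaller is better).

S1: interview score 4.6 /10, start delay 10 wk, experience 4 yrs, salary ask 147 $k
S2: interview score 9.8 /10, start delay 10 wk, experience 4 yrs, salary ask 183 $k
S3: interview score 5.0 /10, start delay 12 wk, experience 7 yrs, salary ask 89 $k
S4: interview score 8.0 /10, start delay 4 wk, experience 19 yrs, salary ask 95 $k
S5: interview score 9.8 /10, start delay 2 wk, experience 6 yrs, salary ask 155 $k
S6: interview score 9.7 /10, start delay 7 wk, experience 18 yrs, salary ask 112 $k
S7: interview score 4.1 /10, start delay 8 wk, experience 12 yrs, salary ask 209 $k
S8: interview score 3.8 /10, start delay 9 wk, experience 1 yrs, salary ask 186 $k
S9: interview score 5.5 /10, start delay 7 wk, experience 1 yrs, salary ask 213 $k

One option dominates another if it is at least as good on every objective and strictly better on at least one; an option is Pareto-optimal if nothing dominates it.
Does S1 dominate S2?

No

S1 vs S2: S1 is worse on interview score (4.6 vs 9.8), so it does not dominate S2.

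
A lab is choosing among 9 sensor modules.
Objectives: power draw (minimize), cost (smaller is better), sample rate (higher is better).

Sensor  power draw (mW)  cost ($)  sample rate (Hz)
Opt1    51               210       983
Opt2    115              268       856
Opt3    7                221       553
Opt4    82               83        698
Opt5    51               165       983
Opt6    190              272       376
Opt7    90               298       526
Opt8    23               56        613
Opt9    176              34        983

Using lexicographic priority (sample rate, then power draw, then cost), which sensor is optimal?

First maximize sample rate: best is 983, kept {Opt1, Opt5, Opt9}.
Then minimize power draw: best is 51, kept {Opt1, Opt5}.
Then minimize cost: best is 165, kept {Opt5}.

Opt5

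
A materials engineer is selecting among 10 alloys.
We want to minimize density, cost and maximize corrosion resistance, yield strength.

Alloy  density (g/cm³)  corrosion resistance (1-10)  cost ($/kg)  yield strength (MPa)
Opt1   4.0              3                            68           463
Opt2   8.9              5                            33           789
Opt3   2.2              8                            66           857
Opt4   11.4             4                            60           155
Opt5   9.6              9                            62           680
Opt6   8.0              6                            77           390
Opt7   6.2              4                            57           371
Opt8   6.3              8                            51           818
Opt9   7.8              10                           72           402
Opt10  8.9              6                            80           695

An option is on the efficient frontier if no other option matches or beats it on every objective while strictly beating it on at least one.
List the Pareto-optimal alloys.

Opt1: dominated by Opt3 (density 2.2≤4.0, corrosion resistance 8≥3, cost 66≤68, yield strength 857≥463).
Opt2: not dominated (best cost).
Opt3: not dominated (best density).
Opt4: dominated by Opt2 (density 8.9≤11.4, corrosion resistance 5≥4, cost 33≤60, yield strength 789≥155).
Opt5: not dominated.
Opt6: dominated by Opt3 (density 2.2≤8.0, corrosion resistance 8≥6, cost 66≤77, yield strength 857≥390).
Opt7: not dominated.
Opt8: not dominated.
Opt9: not dominated (best corrosion resistance).
Opt10: dominated by Opt3 (density 2.2≤8.9, corrosion resistance 8≥6, cost 66≤80, yield strength 857≥695).

Opt2, Opt3, Opt5, Opt7, Opt8, Opt9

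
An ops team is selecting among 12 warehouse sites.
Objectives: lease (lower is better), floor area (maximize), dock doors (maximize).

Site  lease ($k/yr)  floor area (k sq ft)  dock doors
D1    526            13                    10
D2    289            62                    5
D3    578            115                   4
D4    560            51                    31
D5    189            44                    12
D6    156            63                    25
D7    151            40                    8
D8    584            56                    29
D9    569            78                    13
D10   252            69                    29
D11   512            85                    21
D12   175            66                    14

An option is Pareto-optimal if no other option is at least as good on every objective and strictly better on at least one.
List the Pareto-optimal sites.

D1: dominated by D5 (lease 189≤526, floor area 44≥13, dock doors 12≥10).
D2: dominated by D6 (lease 156≤289, floor area 63≥62, dock doors 25≥5).
D3: not dominated (best floor area).
D4: not dominated (best dock doors).
D5: dominated by D6 (lease 156≤189, floor area 63≥44, dock doors 25≥12).
D6: not dominated.
D7: not dominated (best lease).
D8: dominated by D10 (lease 252≤584, floor area 69≥56, dock doors 29≥29).
D9: dominated by D11 (lease 512≤569, floor area 85≥78, dock doors 21≥13).
D10: not dominated.
D11: not dominated.
D12: not dominated.

D3, D4, D6, D7, D10, D11, D12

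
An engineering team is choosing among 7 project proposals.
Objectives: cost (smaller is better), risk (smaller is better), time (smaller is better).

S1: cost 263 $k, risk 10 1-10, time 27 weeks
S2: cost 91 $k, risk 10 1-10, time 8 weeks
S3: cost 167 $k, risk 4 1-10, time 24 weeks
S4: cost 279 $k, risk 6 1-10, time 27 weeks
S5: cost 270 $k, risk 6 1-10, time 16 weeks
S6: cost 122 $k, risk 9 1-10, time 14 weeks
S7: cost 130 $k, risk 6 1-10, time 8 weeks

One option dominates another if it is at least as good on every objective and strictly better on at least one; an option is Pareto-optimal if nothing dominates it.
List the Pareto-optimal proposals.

S1: dominated by S2 (cost 91≤263, risk 10≤10, time 8≤27).
S2: not dominated (best cost).
S3: not dominated (best risk).
S4: dominated by S3 (cost 167≤279, risk 4≤6, time 24≤27).
S5: dominated by S7 (cost 130≤270, risk 6≤6, time 8≤16).
S6: not dominated.
S7: not dominated.

S2, S3, S6, S7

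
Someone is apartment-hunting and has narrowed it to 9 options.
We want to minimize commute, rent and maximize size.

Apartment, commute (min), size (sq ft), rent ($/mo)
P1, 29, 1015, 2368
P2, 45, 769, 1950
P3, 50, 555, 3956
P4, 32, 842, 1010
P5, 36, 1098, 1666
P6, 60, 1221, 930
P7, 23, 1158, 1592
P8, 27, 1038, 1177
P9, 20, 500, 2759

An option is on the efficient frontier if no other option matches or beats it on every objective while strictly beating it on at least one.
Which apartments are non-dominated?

P1: dominated by P7 (commute 23≤29, size 1158≥1015, rent 1592≤2368).
P2: dominated by P4 (commute 32≤45, size 842≥769, rent 1010≤1950).
P3: dominated by P1 (commute 29≤50, size 1015≥555, rent 2368≤3956).
P4: not dominated.
P5: dominated by P7 (commute 23≤36, size 1158≥1098, rent 1592≤1666).
P6: not dominated (best size).
P7: not dominated.
P8: not dominated.
P9: not dominated (best commute).

P4, P6, P7, P8, P9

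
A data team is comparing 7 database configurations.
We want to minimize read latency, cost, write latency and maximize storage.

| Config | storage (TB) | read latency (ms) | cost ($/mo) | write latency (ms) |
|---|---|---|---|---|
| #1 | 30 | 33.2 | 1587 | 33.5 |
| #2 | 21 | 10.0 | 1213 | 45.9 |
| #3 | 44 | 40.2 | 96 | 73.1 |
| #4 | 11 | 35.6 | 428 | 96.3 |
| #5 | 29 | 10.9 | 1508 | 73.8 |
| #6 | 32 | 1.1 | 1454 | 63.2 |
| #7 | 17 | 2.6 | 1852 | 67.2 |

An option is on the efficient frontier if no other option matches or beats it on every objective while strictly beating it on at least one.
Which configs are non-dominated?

#1, #2, #3, #4, #6

#1: not dominated (best write latency).
#2: not dominated.
#3: not dominated (best storage).
#4: not dominated.
#5: dominated by #6 (storage 32≥29, read latency 1.1≤10.9, cost 1454≤1508, write latency 63.2≤73.8).
#6: not dominated (best read latency).
#7: dominated by #6 (storage 32≥17, read latency 1.1≤2.6, cost 1454≤1852, write latency 63.2≤67.2).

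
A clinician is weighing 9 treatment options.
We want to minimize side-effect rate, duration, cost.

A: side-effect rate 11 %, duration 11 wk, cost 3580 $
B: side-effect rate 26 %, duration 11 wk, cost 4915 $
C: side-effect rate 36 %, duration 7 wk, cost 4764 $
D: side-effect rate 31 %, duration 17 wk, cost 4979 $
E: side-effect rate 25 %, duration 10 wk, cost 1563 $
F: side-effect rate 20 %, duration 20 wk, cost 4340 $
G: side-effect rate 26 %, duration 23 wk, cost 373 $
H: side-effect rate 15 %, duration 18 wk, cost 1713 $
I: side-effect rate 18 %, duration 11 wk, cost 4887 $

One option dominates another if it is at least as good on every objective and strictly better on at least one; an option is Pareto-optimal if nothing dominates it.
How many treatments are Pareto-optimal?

A: not dominated (best side-effect rate).
B: dominated by A (side-effect rate 11≤26, duration 11≤11, cost 3580≤4915).
C: not dominated (best duration).
D: dominated by A (side-effect rate 11≤31, duration 11≤17, cost 3580≤4979).
E: not dominated.
F: dominated by A (side-effect rate 11≤20, duration 11≤20, cost 3580≤4340).
G: not dominated (best cost).
H: not dominated.
I: dominated by A (side-effect rate 11≤18, duration 11≤11, cost 3580≤4887).
Pareto-optimal: A, C, E, G, H → 5.

5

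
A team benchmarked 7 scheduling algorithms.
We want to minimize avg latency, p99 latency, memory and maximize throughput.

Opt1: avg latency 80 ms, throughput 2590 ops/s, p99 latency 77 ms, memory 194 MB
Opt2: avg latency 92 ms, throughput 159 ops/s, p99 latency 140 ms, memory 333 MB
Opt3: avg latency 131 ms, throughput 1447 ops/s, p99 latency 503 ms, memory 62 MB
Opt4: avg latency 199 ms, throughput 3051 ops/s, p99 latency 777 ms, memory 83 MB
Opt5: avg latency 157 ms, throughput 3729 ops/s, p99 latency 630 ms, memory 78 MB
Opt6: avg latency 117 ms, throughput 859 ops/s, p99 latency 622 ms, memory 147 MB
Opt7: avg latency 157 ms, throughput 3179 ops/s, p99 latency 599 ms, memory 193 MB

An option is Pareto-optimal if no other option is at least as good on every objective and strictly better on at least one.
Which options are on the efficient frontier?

Opt1, Opt3, Opt5, Opt6, Opt7

Opt1: not dominated (best avg latency).
Opt2: dominated by Opt1 (avg latency 80≤92, throughput 2590≥159, p99 latency 77≤140, memory 194≤333).
Opt3: not dominated (best memory).
Opt4: dominated by Opt5 (avg latency 157≤199, throughput 3729≥3051, p99 latency 630≤777, memory 78≤83).
Opt5: not dominated (best throughput).
Opt6: not dominated.
Opt7: not dominated.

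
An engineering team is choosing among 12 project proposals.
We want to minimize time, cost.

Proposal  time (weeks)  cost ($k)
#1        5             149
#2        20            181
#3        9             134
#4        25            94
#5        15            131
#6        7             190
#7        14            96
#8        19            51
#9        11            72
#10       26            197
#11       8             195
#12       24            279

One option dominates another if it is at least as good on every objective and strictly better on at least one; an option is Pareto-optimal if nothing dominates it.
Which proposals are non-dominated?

#1, #3, #8, #9

#1: not dominated (best time).
#2: dominated by #1 (time 5≤20, cost 149≤181).
#3: not dominated.
#4: dominated by #8 (time 19≤25, cost 51≤94).
#5: dominated by #7 (time 14≤15, cost 96≤131).
#6: dominated by #1 (time 5≤7, cost 149≤190).
#7: dominated by #9 (time 11≤14, cost 72≤96).
#8: not dominated (best cost).
#9: not dominated.
#10: dominated by #1 (time 5≤26, cost 149≤197).
#11: dominated by #1 (time 5≤8, cost 149≤195).
#12: dominated by #1 (time 5≤24, cost 149≤279).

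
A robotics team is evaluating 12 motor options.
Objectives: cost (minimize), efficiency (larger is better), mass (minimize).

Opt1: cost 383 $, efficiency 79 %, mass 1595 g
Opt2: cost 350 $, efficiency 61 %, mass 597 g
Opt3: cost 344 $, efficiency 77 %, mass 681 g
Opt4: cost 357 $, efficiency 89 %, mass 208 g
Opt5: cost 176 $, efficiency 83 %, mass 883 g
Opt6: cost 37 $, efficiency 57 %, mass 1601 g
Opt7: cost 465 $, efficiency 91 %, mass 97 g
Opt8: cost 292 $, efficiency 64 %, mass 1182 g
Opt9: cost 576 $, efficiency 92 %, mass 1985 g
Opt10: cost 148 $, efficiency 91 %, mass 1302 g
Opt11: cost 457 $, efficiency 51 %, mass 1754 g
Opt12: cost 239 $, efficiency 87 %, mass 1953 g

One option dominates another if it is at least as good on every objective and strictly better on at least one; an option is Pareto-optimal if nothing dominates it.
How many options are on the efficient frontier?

Opt1: dominated by Opt4 (cost 357≤383, efficiency 89≥79, mass 208≤1595).
Opt2: not dominated.
Opt3: not dominated.
Opt4: not dominated.
Opt5: not dominated.
Opt6: not dominated (best cost).
Opt7: not dominated (best mass).
Opt8: dominated by Opt5 (cost 176≤292, efficiency 83≥64, mass 883≤1182).
Opt9: not dominated (best efficiency).
Opt10: not dominated.
Opt11: dominated by Opt1 (cost 383≤457, efficiency 79≥51, mass 1595≤1754).
Opt12: dominated by Opt10 (cost 148≤239, efficiency 91≥87, mass 1302≤1953).
Pareto-optimal: Opt2, Opt3, Opt4, Opt5, Opt6, Opt7, Opt9, Opt10 → 8.

8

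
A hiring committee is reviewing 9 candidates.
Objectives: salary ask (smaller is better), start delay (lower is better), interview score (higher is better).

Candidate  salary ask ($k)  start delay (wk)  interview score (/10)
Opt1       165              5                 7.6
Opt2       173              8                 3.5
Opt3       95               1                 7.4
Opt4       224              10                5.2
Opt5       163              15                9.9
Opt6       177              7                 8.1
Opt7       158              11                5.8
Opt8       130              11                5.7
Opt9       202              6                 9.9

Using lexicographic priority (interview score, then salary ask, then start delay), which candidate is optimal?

Opt5

First maximize interview score: best is 9.9, kept {Opt5, Opt9}.
Then minimize salary ask: best is 163, kept {Opt5}.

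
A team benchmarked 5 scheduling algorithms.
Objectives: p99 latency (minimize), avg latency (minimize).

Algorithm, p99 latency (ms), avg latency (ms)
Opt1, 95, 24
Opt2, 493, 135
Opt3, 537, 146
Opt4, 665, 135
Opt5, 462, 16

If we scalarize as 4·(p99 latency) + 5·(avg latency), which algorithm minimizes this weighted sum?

Opt1: 4·95 + 5·24 = 500
Opt2: 4·493 + 5·135 = 2647
Opt3: 4·537 + 5·146 = 2878
Opt4: 4·665 + 5·135 = 3335
Opt5: 4·462 + 5·16 = 1928
Lowest: Opt1 at 500.

Opt1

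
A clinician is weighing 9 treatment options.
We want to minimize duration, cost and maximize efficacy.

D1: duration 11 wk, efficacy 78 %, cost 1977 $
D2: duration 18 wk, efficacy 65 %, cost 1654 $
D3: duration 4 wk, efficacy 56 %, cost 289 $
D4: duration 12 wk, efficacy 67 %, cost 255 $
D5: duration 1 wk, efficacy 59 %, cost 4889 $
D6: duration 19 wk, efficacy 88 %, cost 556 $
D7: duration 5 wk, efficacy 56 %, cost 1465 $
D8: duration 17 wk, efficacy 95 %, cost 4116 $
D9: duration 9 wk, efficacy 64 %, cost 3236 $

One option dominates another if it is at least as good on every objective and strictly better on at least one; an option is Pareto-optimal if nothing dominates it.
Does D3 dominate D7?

Yes

D3 vs D7: duration 4≤5, efficacy 56≥56, cost 289≤1465 — D3 is at least as good on every objective with at least one strict improvement.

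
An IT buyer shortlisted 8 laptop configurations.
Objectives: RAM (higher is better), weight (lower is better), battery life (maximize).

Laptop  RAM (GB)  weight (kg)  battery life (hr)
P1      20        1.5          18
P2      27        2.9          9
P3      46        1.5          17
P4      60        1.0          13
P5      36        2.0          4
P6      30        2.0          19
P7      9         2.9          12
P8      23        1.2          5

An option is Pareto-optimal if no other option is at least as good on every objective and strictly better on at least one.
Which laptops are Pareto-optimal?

P1, P3, P4, P6

P1: not dominated.
P2: dominated by P3 (RAM 46≥27, weight 1.5≤2.9, battery life 17≥9).
P3: not dominated.
P4: not dominated (best RAM).
P5: dominated by P3 (RAM 46≥36, weight 1.5≤2.0, battery life 17≥4).
P6: not dominated (best battery life).
P7: dominated by P1 (RAM 20≥9, weight 1.5≤2.9, battery life 18≥12).
P8: dominated by P4 (RAM 60≥23, weight 1.0≤1.2, battery life 13≥5).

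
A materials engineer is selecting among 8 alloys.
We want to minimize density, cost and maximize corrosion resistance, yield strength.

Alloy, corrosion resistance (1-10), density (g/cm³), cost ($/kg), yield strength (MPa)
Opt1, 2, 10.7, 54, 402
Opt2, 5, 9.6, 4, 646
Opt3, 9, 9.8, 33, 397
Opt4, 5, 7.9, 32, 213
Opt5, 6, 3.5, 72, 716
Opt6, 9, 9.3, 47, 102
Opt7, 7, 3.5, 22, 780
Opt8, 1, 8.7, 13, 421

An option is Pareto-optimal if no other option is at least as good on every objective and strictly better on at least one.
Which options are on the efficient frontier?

Opt1: dominated by Opt2 (corrosion resistance 5≥2, density 9.6≤10.7, cost 4≤54, yield strength 646≥402).
Opt2: not dominated (best cost).
Opt3: not dominated.
Opt4: dominated by Opt7 (corrosion resistance 7≥5, density 3.5≤7.9, cost 22≤32, yield strength 780≥213).
Opt5: dominated by Opt7 (corrosion resistance 7≥6, density 3.5≤3.5, cost 22≤72, yield strength 780≥716).
Opt6: not dominated.
Opt7: not dominated (best yield strength).
Opt8: not dominated.

Opt2, Opt3, Opt6, Opt7, Opt8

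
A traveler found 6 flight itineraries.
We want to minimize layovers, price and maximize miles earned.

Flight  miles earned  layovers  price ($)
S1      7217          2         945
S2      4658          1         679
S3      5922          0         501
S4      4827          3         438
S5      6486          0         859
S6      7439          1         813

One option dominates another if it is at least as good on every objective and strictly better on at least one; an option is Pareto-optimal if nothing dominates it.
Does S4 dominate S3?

No

S4 vs S3: S4 is worse on miles earned (4827 vs 5922), so it does not dominate S3.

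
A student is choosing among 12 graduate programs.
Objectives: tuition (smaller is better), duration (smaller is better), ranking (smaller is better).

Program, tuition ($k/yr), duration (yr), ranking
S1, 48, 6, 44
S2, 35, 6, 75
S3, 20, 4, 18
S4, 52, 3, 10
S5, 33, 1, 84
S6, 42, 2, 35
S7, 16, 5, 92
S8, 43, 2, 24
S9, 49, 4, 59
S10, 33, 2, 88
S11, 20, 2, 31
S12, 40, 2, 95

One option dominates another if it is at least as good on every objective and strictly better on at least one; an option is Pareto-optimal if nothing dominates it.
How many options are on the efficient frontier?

S1: dominated by S3 (tuition 20≤48, duration 4≤6, ranking 18≤44).
S2: dominated by S3 (tuition 20≤35, duration 4≤6, ranking 18≤75).
S3: not dominated.
S4: not dominated (best ranking).
S5: not dominated (best duration).
S6: dominated by S11 (tuition 20≤42, duration 2≤2, ranking 31≤35).
S7: not dominated (best tuition).
S8: not dominated.
S9: dominated by S3 (tuition 20≤49, duration 4≤4, ranking 18≤59).
S10: dominated by S5 (tuition 33≤33, duration 1≤2, ranking 84≤88).
S11: not dominated.
S12: dominated by S5 (tuition 33≤40, duration 1≤2, ranking 84≤95).
Pareto-optimal: S3, S4, S5, S7, S8, S11 → 6.

6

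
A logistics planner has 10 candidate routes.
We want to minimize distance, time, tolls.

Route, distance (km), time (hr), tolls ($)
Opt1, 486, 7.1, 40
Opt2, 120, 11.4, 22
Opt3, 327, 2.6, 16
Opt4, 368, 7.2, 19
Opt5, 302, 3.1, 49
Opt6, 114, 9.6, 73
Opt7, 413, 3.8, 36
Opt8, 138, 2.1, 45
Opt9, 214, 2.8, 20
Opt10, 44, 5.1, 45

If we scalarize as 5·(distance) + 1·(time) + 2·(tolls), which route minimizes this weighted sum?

Opt1: 5·486 + 1·7.1 + 2·40 = 2517.1
Opt2: 5·120 + 1·11.4 + 2·22 = 655.4
Opt3: 5·327 + 1·2.6 + 2·16 = 1669.6
Opt4: 5·368 + 1·7.2 + 2·19 = 1885.2
Opt5: 5·302 + 1·3.1 + 2·49 = 1611.1
Opt6: 5·114 + 1·9.6 + 2·73 = 725.6
Opt7: 5·413 + 1·3.8 + 2·36 = 2140.8
Opt8: 5·138 + 1·2.1 + 2·45 = 782.1
Opt9: 5·214 + 1·2.8 + 2·20 = 1112.8
Opt10: 5·44 + 1·5.1 + 2·45 = 315.1
Lowest: Opt10 at 315.1.

Opt10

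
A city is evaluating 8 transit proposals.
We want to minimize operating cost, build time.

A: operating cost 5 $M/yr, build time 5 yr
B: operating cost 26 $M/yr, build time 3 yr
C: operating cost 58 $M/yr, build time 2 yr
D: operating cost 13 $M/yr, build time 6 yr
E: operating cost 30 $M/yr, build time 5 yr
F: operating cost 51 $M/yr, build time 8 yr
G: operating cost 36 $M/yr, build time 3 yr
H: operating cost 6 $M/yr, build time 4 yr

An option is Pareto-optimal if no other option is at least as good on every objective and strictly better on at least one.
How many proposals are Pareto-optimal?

4

A: not dominated (best operating cost).
B: not dominated.
C: not dominated (best build time).
D: dominated by A (operating cost 5≤13, build time 5≤6).
E: dominated by A (operating cost 5≤30, build time 5≤5).
F: dominated by A (operating cost 5≤51, build time 5≤8).
G: dominated by B (operating cost 26≤36, build time 3≤3).
H: not dominated.
Pareto-optimal: A, B, C, H → 4.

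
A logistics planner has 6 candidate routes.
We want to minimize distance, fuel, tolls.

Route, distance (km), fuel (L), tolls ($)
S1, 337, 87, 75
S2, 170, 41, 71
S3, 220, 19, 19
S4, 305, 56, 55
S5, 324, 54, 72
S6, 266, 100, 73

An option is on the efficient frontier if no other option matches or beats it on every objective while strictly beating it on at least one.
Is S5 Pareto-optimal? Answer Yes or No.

No

S2 vs S5: distance 170≤324, fuel 41≤54, tolls 71≤72 — S2 is at least as good on every objective and strictly better on at least one, so S2 dominates S5.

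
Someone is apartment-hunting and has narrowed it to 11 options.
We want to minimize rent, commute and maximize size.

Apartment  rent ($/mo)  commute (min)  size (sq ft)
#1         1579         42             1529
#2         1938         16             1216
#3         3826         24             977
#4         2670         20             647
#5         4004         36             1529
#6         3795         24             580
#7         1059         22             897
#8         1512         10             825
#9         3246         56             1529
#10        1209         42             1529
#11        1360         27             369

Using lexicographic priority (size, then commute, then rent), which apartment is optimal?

First maximize size: best is 1529, kept {#1, #5, #9, #10}.
Then minimize commute: best is 36, kept {#5}.

#5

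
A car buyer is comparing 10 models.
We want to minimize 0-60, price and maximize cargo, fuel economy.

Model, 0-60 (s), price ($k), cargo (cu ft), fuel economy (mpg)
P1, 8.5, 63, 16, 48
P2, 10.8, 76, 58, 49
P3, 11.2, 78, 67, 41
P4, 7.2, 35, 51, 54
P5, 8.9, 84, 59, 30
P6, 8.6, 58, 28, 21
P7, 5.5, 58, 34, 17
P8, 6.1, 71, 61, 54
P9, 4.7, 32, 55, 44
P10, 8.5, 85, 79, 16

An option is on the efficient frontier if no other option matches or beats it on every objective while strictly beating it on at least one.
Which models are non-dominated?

P1: dominated by P4 (0-60 7.2≤8.5, price 35≤63, cargo 51≥16, fuel economy 54≥48).
P2: dominated by P8 (0-60 6.1≤10.8, price 71≤76, cargo 61≥58, fuel economy 54≥49).
P3: not dominated.
P4: not dominated.
P5: dominated by P8 (0-60 6.1≤8.9, price 71≤84, cargo 61≥59, fuel economy 54≥30).
P6: dominated by P4 (0-60 7.2≤8.6, price 35≤58, cargo 51≥28, fuel economy 54≥21).
P7: dominated by P9 (0-60 4.7≤5.5, price 32≤58, cargo 55≥34, fuel economy 44≥17).
P8: not dominated.
P9: not dominated (best 0-60).
P10: not dominated (best cargo).

P3, P4, P8, P9, P10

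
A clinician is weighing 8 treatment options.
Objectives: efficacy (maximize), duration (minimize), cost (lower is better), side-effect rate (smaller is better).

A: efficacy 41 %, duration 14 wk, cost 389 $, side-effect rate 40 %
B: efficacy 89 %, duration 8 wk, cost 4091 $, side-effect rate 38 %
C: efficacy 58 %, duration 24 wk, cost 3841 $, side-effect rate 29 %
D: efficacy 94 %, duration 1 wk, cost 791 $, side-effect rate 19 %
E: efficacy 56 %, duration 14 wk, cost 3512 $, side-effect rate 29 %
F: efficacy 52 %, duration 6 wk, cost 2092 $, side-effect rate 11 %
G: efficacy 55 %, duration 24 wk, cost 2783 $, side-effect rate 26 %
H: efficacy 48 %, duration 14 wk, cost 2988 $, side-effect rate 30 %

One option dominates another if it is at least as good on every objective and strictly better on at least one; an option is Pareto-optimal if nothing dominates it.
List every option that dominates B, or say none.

D

D: efficacy 94≥89, duration 1≤8, cost 791≤4091, side-effect rate 19≤38 — dominates B.
Others (A, C, E, F, G, H) are each worse than B on at least one objective.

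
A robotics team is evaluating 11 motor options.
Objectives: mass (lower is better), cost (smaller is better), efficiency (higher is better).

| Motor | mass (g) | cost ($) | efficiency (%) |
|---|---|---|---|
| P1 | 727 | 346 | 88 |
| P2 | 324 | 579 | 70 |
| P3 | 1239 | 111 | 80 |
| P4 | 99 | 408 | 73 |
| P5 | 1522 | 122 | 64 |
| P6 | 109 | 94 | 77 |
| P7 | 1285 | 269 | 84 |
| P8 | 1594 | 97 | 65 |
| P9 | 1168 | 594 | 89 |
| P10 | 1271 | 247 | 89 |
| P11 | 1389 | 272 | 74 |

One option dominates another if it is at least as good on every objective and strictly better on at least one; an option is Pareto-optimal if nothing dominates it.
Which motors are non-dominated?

P1, P3, P4, P6, P9, P10

P1: not dominated.
P2: dominated by P4 (mass 99≤324, cost 408≤579, efficiency 73≥70).
P3: not dominated.
P4: not dominated (best mass).
P5: dominated by P3 (mass 1239≤1522, cost 111≤122, efficiency 80≥64).
P6: not dominated (best cost).
P7: dominated by P10 (mass 1271≤1285, cost 247≤269, efficiency 89≥84).
P8: dominated by P6 (mass 109≤1594, cost 94≤97, efficiency 77≥65).
P9: not dominated.
P10: not dominated.
P11: dominated by P3 (mass 1239≤1389, cost 111≤272, efficiency 80≥74).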